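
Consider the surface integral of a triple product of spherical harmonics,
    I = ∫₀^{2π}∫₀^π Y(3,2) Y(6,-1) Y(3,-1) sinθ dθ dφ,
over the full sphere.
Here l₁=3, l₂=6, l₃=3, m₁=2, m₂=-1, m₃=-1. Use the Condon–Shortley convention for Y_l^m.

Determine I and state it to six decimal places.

Checks pass: Σm=0; 12 even; l₃=3∈[3,9].
(2·3+1)(2·6+1)(2·3+1) = 637
Δ: 6! 0! 6! / 13! → 1/12012
sum: t=3:−1/1296 = -1/1296
3j²(3 6 3; 0 0 0) = Δ·Π!·Σ² = 100/3003  (sign +1)
sum: t=1:−1/5760 = -1/5760
3j²(3 6 3; 2 -1 -1) = Δ·Π!·Σ² = 5/572  (sign -1)
combine: 4πI² = 637·100/3003·5/572 = 875/4719
take √, sign -1: I = -0.12147142

-0.121471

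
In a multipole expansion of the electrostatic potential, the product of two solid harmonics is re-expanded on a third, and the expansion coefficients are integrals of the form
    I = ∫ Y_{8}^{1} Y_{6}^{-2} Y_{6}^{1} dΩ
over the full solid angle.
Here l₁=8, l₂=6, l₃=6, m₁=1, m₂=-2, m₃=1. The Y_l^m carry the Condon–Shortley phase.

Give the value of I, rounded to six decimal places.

m-sum 0 ✓  L=20 even ✓  2≤6≤14 ✓
Π(2lᵢ+1) = 17×13×13 = 2873
triangle coeff Δ(8,6,6) = 1/1309458150
Σ_t [2,6]: t=2:+1/49766400 t=3:−1/3110400 t=4:+1/1327104 t=5:−1/3110400 t=6:+1/49766400 = 1/6635520
(3j)²=350/46189 [(8 6 6; 0 0 0)], sign=+1
Σ_t [0,4]: t=0:+1/4877107200 t=1:−1/43545600 t=2:+1/4147200 t=3:−1/2488320 t=4:+1/9953280 = -1/12042240
(3j)²=3645/646646 [(8 6 6; 1 -2 1)], sign=+1
⇒ 4πI² = 91125/742577
I = (+1)√(91125/742577/(4π)) = 0.09881960

0.098820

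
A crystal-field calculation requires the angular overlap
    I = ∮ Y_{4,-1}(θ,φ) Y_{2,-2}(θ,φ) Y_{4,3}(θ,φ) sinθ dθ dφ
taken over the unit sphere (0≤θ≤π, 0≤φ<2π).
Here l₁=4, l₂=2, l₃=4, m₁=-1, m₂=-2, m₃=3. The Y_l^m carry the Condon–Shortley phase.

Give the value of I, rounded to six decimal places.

0.159270

Checks pass: Σm=0; 10 even; l₃=4∈[2,6].
(2·4+1)(2·2+1)(2·4+1) = 405
Δ: 2! 6! 2! / 11! → 1/13860
sum: t=0:+1/192 t=1:−1/36 t=2:+1/192 = -5/288
3j²(4 2 4; 0 0 0) = Δ·Π!·Σ² = 20/693  (sign -1)
sum: t=0:+1/480 = 1/480
3j²(4 2 4; -1 -2 3) = Δ·Π!·Σ² = 3/110  (sign -1)
combine: 4πI² = 405·20/693·3/110 = 270/847
take √, sign +1: I = 0.15927046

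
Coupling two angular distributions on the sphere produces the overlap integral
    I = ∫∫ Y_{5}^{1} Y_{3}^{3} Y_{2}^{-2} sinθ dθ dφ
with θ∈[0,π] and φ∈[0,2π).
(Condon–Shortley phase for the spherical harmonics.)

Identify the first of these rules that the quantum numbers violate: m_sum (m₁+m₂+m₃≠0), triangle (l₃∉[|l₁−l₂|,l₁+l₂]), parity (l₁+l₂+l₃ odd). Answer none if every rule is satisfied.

m₁+m₂+m₃ = 1 + 3 − 2 = 2  ✗
triangle: |5−3|=2 ≤ l₃=2 ≤ 5+3=8
parity: l₁+l₂+l₃ = 10 is even

m_sum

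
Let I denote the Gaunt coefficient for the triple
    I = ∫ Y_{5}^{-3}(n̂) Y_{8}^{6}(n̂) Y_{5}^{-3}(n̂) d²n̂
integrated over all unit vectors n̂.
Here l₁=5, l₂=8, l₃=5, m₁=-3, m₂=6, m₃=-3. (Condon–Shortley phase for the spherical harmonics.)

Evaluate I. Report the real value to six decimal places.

Rules hold: Σm=0, L=18 even, 3≤5≤13.
N = 11·17·11 = 2057
Δ = 8!·2!·8!/19! = 1/37413090
Racah Σ t=3..5: t=3:−1/1036800 t=4:+1/331776 t=5:−1/1036800 = 1/921600
⇒ 3j(5 8 5; 0 0 0)² = 490/46189, sgn -1
Racah Σ t=6..8: t=6:+1/116121600 t=7:−1/25401600 t=8:+1/116121600 = -1/45158400
⇒ 3j(5 8 5; -3 6 -3)² = 24/1615, sgn -1
4πI² = N·(3j₀)²·(3jₘ)² = 25872/79781
I = +1·√(0.324288/4π) = 0.16064245

0.160642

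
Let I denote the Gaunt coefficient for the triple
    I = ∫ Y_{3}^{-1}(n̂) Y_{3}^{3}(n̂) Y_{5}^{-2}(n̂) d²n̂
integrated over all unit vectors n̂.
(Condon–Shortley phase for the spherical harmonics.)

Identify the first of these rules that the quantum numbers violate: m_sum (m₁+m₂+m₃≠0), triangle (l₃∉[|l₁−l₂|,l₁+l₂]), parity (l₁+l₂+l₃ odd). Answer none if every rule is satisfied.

Σmᵢ = 0  ✓
l₃∈[|l₁−l₂|,l₁+l₂]=[0,6], have l₃=5  ✓
Σlᵢ = 11 ⇒ odd  ✗

parity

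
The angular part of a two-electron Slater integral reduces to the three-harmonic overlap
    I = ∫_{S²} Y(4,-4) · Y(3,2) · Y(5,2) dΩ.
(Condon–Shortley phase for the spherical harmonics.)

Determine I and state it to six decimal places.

-0.109480

Checks pass: Σm=0; 12 even; l₃=5∈[1,7].
(2·4+1)(2·3+1)(2·5+1) = 693
Δ: 2! 6! 4! / 13! → 1/180180
sum: t=0:+1/576 t=1:−1/144 t=2:+1/576 = -1/288
3j²(4 3 5; 0 0 0) = Δ·Π!·Σ² = 20/1001  (sign +1)
sum: t=2:+1/8640 = 1/8640
3j²(4 3 5; -4 2 2) = Δ·Π!·Σ² = 14/1287  (sign -1)
combine: 4πI² = 693·20/1001·14/1287 = 280/1859
take √, sign -1: I = -0.10947990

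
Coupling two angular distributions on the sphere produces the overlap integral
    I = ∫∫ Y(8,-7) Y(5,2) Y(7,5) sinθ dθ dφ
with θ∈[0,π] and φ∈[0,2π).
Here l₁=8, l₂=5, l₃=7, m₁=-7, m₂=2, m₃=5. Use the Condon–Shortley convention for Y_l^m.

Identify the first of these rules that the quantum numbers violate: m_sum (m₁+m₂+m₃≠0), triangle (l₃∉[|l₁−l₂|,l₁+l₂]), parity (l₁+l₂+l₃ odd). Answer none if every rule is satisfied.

m₁+m₂+m₃ = -7 + 2 + 5 = 0  ✓
triangle: |8−5|=3 ≤ l₃=7 ≤ 8+5=13  ✓
parity: l₁+l₂+l₃ = 20 is even  ✓

none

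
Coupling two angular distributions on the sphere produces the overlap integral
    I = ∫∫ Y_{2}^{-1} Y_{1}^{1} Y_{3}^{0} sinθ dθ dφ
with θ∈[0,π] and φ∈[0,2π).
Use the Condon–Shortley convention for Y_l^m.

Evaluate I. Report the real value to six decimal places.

0.143048

Rules hold: Σm=0, L=6 even, 1≤3≤3.
N = 5·3·7 = 105
Δ = 0!·4!·2!/7! = 1/105
Racah Σ t=0..0: t=0:+1/4 = 1/4
⇒ 3j(2 1 3; 0 0 0)² = 3/35, sgn -1
Racah Σ t=0..0: t=0:+1/12 = 1/12
⇒ 3j(2 1 3; -1 1 0)² = 1/35, sgn -1
4πI² = N·(3j₀)²·(3jₘ)² = 9/35
I = +1·√(0.257143/4π) = 0.14304817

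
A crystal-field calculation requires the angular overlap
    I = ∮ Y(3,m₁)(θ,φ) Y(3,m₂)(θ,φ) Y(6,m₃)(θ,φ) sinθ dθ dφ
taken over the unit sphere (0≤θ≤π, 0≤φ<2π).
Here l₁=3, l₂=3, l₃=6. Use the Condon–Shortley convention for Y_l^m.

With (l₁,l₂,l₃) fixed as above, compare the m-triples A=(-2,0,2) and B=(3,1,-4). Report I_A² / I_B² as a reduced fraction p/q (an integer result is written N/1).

Shared (l₁,l₂,l₃)=(3,3,6): N and (l;000)² cancel in I_A²/I_B².
A: Δ = 0!·6!·6!/13! = 1/12012; Racah Σ t=0..0: t=0:+1/4320 = 1/4320; ⇒ 3j(3 3 6; -2 0 2)² = 8/429, sgn +1
B: Δ = 0!·6!·6!/13! = 1/12012; Racah Σ t=0..0: t=0:+1/34560 = 1/34560; ⇒ 3j(3 3 6; 3 1 -4)² = 5/286, sgn +1
I_A²/I_B² = (8/429)/(5/286) = 16/15

16/15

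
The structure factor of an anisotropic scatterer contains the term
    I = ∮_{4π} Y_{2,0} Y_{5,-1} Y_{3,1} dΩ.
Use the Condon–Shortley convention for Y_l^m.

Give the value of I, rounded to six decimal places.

Checks pass: Σm=0; 10 even; l₃=3∈[3,7].
(2·2+1)(2·5+1)(2·3+1) = 385
Δ: 4! 0! 6! / 11! → 1/2310
sum: t=2:+1/144 = 1/144
3j²(2 5 3; 0 0 0) = Δ·Π!·Σ² = 10/231  (sign -1)
sum: t=2:+1/192 = 1/192
3j²(2 5 3; 0 -1 1) = Δ·Π!·Σ² = 3/77  (sign +1)
combine: 4πI² = 385·10/231·3/77 = 50/77
take √, sign -1: I = -0.22731846

-0.227318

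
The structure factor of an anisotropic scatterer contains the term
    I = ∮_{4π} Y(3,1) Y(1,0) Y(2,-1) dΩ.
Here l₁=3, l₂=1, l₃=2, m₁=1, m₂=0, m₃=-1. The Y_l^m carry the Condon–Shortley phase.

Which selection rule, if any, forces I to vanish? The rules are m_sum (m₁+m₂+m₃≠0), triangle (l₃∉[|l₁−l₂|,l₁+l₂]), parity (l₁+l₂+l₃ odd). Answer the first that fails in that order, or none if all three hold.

m₁+m₂+m₃ = 1 + 0 − 1 = 0  ✓
triangle: |3−1|=2 ≤ l₃=2 ≤ 3+1=4  ✓
parity: l₁+l₂+l₃ = 6 is even  ✓

none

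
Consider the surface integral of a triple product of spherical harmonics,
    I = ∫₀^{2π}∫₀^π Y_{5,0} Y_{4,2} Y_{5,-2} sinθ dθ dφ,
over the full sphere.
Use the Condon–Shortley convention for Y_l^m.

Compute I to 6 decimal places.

-0.099440

Checks pass: Σm=0; 14 even; l₃=5∈[1,9].
(2·5+1)(2·4+1)(2·5+1) = 1089
Δ: 4! 6! 4! / 15! → 1/3153150
sum: t=0:+1/69120 t=1:−1/1728 t=2:+1/576 t=3:−1/1728 t=4:+1/69120 = 7/11520
3j²(5 4 5; 0 0 0) = Δ·Π!·Σ² = 2/143  (sign -1)
sum: t=2:+1/3456 t=3:−1/1728 t=4:+1/11520 = -7/34560
3j²(5 4 5; 0 2 -2) = Δ·Π!·Σ² = 7/858  (sign +1)
combine: 4πI² = 1089·2/143·7/858 = 21/169
take √, sign -1: I = -0.09944006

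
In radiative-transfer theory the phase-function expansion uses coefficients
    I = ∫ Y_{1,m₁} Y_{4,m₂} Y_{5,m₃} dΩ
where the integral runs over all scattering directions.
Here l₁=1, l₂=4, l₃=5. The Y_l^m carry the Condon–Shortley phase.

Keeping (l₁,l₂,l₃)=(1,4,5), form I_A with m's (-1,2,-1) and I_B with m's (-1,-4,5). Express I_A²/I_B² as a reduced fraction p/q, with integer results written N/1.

2/15

l's match ⇒ only the (l;m) 3-j factors differ between A and B.
A: triangle coeff Δ(1,4,5) = 1/495; Σ_t [0,0]: t=0:+1/2880 = 1/2880; (3j)²=2/165 [(1 4 5; -1 2 -1)], sign=+1
B: triangle coeff Δ(1,4,5) = 1/495; Σ_t [0,0]: t=0:+1/80640 = 1/80640; (3j)²=1/11 [(1 4 5; -1 -4 5)], sign=+1
I_A²/I_B² = (2/165)/(1/11) = 2/15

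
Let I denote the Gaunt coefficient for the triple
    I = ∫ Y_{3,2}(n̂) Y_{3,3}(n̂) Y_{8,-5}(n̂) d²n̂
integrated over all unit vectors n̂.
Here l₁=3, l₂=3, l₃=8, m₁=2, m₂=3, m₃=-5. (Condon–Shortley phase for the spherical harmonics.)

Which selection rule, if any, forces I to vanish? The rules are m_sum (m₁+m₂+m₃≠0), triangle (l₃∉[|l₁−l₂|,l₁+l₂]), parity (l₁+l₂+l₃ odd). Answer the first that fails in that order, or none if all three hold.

triangle

m₁+m₂+m₃ = 2 + 3 − 5 = 0  ✓
triangle: |3−3|=0 ≤ l₃=8 ≤ 3+3=6  ✗
parity: l₁+l₂+l₃ = 14 is even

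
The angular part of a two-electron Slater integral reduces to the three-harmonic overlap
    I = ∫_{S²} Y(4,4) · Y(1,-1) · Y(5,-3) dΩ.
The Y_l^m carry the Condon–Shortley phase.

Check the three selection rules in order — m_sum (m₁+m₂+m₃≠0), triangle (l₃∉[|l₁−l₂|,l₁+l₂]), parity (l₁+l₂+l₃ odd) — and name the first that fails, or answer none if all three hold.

m₁+m₂+m₃ = 4 − 1 − 3 = 0  ✓
triangle: |4−1|=3 ≤ l₃=5 ≤ 4+1=5  ✓
parity: l₁+l₂+l₃ = 10 is even  ✓

none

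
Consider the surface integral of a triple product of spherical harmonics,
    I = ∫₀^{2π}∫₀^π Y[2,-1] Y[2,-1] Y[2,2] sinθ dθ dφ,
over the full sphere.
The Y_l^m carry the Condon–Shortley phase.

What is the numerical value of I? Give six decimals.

Rules hold: Σm=0, L=6 even, 0≤2≤4.
N = 5·5·5 = 125
Δ = 2!·2!·2!/7! = 1/630
Racah Σ t=0..2: t=0:+1/8 t=1:−1/1 t=2:+1/8 = -3/4
⇒ 3j(2 2 2; 0 0 0)² = 2/35, sgn -1
Racah Σ t=1..1: t=1:−1/4 = -1/4
⇒ 3j(2 2 2; -1 -1 2)² = 3/35, sgn -1
4πI² = N·(3j₀)²·(3jₘ)² = 30/49
I = +1·√(0.612245/4π) = 0.22072812

0.220728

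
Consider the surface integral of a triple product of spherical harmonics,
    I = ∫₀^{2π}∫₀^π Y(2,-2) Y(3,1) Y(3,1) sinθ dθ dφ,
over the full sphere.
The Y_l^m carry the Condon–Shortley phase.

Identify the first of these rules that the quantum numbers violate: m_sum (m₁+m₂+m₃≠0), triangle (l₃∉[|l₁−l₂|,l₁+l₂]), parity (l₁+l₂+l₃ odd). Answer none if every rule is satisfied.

none

m₁+m₂+m₃ = -2 + 1 + 1 = 0  ✓
triangle: |2−3|=1 ≤ l₃=3 ≤ 2+3=5  ✓
parity: l₁+l₂+l₃ = 8 is even  ✓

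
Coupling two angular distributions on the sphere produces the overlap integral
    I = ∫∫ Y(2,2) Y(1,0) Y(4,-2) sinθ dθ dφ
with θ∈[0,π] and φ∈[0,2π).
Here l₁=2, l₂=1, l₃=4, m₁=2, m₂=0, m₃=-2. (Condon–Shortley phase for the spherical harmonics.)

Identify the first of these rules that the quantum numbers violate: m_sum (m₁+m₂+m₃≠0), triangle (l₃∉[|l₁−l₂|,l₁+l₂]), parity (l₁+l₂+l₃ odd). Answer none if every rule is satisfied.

Σmᵢ = 0  ✓
l₃∈[|l₁−l₂|,l₁+l₂]=[1,3], have l₃=4  ✗
Σlᵢ = 7 ⇒ odd

triangle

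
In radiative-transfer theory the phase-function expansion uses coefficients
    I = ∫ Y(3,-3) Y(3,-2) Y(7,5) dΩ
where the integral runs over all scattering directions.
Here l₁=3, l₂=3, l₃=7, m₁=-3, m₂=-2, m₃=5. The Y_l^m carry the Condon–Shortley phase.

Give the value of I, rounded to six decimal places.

|3−3|≤7≤3+3 violated ⇒ I = 0

0.000000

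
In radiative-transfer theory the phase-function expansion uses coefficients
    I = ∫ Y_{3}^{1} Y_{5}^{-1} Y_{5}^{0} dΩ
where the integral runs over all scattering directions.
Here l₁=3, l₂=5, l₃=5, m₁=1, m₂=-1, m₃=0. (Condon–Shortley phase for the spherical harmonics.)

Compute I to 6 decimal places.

l₁+l₂+l₃=13 is odd: 3j(l;000)=0 ⇒ I=0

0.000000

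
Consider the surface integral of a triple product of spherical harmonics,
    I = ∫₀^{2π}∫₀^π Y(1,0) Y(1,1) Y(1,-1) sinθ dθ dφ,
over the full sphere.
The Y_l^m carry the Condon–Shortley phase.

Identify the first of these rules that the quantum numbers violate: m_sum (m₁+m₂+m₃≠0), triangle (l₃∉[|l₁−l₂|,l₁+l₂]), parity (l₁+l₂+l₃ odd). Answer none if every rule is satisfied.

parity

azimuthal sum: 0 + 1 − 1 = 0  ✓
0 ≤ 1 ≤ 2 (triangle on l)  ✓
L = 1 + 1 + 1 = 3 (odd)  ✗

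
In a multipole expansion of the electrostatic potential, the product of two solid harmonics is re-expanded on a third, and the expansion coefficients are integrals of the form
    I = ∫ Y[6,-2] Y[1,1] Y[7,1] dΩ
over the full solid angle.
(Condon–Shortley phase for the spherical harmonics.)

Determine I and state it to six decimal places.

-0.135514

m-sum 0 ✓  L=14 even ✓  5≤7≤7 ✓
Π(2lᵢ+1) = 13×3×15 = 585
triangle coeff Δ(6,1,7) = 1/1365
Σ_t [0,0]: t=0:+1/518400 = 1/518400
(3j)²=7/195 [(6 1 7; 0 0 0)], sign=-1
Σ_t [0,0]: t=0:+1/1935360 = 1/1935360
(3j)²=1/91 [(6 1 7; -2 1 1)], sign=+1
⇒ 4πI² = 3/13
I = (-1)√(3/13/(4π)) = -0.13551395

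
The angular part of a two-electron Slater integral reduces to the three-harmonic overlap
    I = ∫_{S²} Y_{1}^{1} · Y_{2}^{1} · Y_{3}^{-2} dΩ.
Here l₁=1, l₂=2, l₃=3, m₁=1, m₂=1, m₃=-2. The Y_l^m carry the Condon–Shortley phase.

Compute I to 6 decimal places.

Rules hold: Σm=0, L=6 even, 1≤3≤3.
N = 3·5·7 = 105
Δ = 0!·2!·4!/7! = 1/105
Racah Σ t=0..0: t=0:+1/4 = 1/4
⇒ 3j(1 2 3; 0 0 0)² = 3/35, sgn -1
Racah Σ t=0..0: t=0:+1/12 = 1/12
⇒ 3j(1 2 3; 1 1 -2)² = 2/21, sgn -1
4πI² = N·(3j₀)²·(3jₘ)² = 6/7
I = +1·√(0.857143/4π) = 0.26116903

0.261169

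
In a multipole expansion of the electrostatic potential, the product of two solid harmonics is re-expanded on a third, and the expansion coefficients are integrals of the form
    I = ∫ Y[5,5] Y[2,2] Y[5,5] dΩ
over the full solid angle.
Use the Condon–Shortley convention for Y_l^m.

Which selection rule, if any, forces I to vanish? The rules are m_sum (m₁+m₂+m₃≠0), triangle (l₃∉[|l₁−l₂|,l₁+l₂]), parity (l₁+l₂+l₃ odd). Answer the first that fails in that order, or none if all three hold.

m_sum

m₁+m₂+m₃ = 5 + 2 + 5 = 12  ✗
triangle: |5−2|=3 ≤ l₃=5 ≤ 5+2=7
parity: l₁+l₂+l₃ = 12 is even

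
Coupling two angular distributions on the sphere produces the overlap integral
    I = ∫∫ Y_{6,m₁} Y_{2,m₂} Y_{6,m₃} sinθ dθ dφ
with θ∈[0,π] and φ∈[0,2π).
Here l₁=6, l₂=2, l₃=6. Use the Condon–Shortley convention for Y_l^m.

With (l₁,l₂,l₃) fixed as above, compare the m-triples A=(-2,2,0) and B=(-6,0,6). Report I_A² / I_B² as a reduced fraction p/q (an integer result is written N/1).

70/121

Same 6,2,6: normalisation and zero-m 3j drop out of the ratio.
A: Δ: 2! 10! 2! / 15! → 1/90090; sum: t=2:+1/69120 = 1/69120; 3j²(6 2 6; -2 2 0) = Δ·Π!·Σ² = 4/143  (sign +1)
B: Δ: 2! 10! 2! / 15! → 1/90090; sum: t=2:+1/14515200 = 1/14515200; 3j²(6 2 6; -6 0 6) = Δ·Π!·Σ² = 22/455  (sign +1)
I_A²/I_B² = (4/143)/(22/455) = 70/121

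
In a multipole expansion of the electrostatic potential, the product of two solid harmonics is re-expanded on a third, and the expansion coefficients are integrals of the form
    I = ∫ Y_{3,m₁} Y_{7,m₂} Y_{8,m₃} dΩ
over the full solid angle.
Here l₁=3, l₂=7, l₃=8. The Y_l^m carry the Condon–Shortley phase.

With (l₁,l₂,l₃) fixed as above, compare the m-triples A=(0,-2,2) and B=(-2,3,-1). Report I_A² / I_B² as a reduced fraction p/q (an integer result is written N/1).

Same 3,7,8: normalisation and zero-m 3j drop out of the ratio.
A: Δ: 2! 4! 12! / 19! → 1/5290740; sum: t=0:+1/7257600 t=1:−1/3870720 t=2:+1/26127360 = -43/522547200; 3j²(3 7 8; 0 -2 2) = Δ·Π!·Σ² = 1849/352716  (sign -1)
B: Δ: 2! 4! 12! / 19! → 1/5290740; sum: t=1:−1/52254720 t=2:+1/11612160 = 1/14929920; 3j²(3 7 8; -2 3 -1) = Δ·Π!·Σ² = 1225/75582  (sign -1)
I_A²/I_B² = (1849/352716)/(1225/75582) = 5547/17150

5547/17150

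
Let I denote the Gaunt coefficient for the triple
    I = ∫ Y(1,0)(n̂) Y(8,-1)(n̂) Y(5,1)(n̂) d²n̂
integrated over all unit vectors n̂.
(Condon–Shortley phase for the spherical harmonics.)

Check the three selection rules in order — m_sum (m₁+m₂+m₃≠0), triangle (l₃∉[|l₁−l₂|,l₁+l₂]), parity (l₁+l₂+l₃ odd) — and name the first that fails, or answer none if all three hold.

triangle

m₁+m₂+m₃ = 0 − 1 + 1 = 0  ✓
triangle: |1−8|=7 ≤ l₃=5 ≤ 1+8=9  ✗
parity: l₁+l₂+l₃ = 14 is even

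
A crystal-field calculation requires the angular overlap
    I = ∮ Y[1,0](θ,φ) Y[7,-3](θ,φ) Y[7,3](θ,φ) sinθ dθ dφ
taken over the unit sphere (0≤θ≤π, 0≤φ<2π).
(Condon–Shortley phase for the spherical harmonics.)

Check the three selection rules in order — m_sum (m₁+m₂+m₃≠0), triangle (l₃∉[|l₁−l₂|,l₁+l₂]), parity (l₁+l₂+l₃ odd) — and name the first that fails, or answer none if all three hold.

Σmᵢ = 0  ✓
l₃∈[|l₁−l₂|,l₁+l₂]=[6,8], have l₃=7  ✓
Σlᵢ = 15 ⇒ odd  ✗

parity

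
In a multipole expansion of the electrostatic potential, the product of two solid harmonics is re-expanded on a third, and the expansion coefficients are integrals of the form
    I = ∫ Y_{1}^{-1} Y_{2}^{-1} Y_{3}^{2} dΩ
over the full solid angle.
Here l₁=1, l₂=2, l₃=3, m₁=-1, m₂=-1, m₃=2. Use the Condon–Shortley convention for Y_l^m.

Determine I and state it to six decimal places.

0.261169

Checks pass: Σm=0; 6 even; l₃=3∈[1,3].
(2·1+1)(2·2+1)(2·3+1) = 105
Δ: 0! 2! 4! / 7! → 1/105
sum: t=0:+1/4 = 1/4
3j²(1 2 3; 0 0 0) = Δ·Π!·Σ² = 3/35  (sign -1)
sum: t=0:+1/12 = 1/12
3j²(1 2 3; -1 -1 2) = Δ·Π!·Σ² = 2/21  (sign -1)
combine: 4πI² = 105·3/35·2/21 = 6/7
take √, sign +1: I = 0.26116903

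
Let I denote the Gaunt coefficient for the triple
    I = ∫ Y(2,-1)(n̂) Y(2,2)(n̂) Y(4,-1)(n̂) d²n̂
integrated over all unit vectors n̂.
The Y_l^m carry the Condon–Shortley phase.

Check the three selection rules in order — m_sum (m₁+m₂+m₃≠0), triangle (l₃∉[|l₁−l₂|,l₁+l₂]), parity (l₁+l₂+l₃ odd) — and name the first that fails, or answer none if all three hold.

none

m₁+m₂+m₃ = -1 + 2 − 1 = 0  ✓
triangle: |2−2|=0 ≤ l₃=4 ≤ 2+2=4  ✓
parity: l₁+l₂+l₃ = 8 is even  ✓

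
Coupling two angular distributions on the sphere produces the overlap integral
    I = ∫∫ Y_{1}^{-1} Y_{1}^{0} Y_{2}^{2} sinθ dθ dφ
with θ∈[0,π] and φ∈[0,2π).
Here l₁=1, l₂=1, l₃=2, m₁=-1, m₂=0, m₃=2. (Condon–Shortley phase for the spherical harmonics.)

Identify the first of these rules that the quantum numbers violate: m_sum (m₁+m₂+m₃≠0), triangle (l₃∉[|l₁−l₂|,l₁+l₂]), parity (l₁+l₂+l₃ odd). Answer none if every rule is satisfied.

m_sum

azimuthal sum: -1 + 0 + 2 = 1  ✗
0 ≤ 2 ≤ 2 (triangle on l)
L = 1 + 1 + 2 = 4 (even)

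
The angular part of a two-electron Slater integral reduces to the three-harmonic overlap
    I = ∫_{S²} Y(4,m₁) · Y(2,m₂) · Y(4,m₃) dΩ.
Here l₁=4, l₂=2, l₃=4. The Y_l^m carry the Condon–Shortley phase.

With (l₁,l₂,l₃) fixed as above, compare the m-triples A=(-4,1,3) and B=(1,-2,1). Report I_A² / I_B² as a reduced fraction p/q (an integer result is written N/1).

l's match ⇒ only the (l;m) 3-j factors differ between A and B.
A: triangle coeff Δ(4,2,4) = 1/13860; Σ_t [2,2]: t=2:+1/1440 = 1/1440; (3j)²=7/165 [(4 2 4; -4 1 3)], sign=-1
B: triangle coeff Δ(4,2,4) = 1/13860; Σ_t [0,0]: t=0:+1/144 = 1/144; (3j)²=10/231 [(4 2 4; 1 -2 1)], sign=-1
I_A²/I_B² = (7/165)/(10/231) = 49/50

49/50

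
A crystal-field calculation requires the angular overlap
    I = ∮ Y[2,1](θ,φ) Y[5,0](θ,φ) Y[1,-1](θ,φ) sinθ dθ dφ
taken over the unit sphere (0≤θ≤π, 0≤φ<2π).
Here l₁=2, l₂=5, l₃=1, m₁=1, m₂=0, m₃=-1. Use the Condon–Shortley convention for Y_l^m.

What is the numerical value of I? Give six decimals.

0.000000

triangle: need 3≤l₃≤7, have 1; I=0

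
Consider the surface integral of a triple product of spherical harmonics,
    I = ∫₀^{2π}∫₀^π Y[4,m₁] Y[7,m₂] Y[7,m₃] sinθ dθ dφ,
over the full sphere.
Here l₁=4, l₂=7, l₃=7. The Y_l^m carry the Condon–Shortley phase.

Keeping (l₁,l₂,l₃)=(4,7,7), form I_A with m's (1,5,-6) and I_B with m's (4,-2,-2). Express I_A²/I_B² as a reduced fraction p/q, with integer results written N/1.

Shared (l₁,l₂,l₃)=(4,7,7): N and (l;000)² cancel in I_A²/I_B².
A: Δ = 4!·4!·10!/19! = 1/58198140; Racah Σ t=2..3: t=2:+1/87091200 t=3:−1/52254720 = -1/130636800; ⇒ 3j(4 7 7; 1 5 -6)² = 88/20349, sgn +1
B: Δ = 4!·4!·10!/19! = 1/58198140; Racah Σ t=0..0: t=0:+1/8294400 = 1/8294400; ⇒ 3j(4 7 7; 4 -2 -2)² = 882/46189, sgn -1
I_A²/I_B² = (88/20349)/(882/46189) = 6292/27783

6292/27783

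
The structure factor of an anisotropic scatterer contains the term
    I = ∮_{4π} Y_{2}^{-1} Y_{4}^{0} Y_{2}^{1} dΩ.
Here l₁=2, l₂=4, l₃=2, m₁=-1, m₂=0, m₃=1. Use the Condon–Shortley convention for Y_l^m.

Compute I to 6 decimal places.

0.161197

Checks pass: Σm=0; 8 even; l₃=2∈[2,6].
(2·2+1)(2·4+1)(2·2+1) = 225
Δ: 4! 0! 4! / 9! → 1/630
sum: t=2:+1/16 = 1/16
3j²(2 4 2; 0 0 0) = Δ·Π!·Σ² = 2/35  (sign +1)
sum: t=3:−1/36 = -1/36
3j²(2 4 2; -1 0 1) = Δ·Π!·Σ² = 8/315  (sign +1)
combine: 4πI² = 225·2/35·8/315 = 16/49
take √, sign +1: I = 0.16119702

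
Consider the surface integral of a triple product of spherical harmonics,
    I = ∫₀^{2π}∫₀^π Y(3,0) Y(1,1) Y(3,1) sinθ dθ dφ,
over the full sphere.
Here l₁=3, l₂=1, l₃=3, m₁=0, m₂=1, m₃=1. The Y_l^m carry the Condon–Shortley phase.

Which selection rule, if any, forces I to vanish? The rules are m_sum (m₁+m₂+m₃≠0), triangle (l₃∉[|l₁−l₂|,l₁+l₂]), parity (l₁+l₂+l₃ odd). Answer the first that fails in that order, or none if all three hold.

Σmᵢ = 2  ✗
l₃∈[|l₁−l₂|,l₁+l₂]=[2,4], have l₃=3
Σlᵢ = 7 ⇒ odd

m_sum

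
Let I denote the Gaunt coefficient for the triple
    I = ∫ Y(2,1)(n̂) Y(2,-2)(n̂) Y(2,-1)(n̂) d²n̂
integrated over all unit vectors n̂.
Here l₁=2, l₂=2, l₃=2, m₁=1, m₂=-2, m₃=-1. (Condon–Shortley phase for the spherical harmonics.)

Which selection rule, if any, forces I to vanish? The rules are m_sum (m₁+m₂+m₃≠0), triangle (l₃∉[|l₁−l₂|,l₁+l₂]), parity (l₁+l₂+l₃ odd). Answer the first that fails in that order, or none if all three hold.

m_sum

m₁+m₂+m₃ = 1 − 2 − 1 = -2  ✗
triangle: |2−2|=0 ≤ l₃=2 ≤ 2+2=4
parity: l₁+l₂+l₃ = 6 is even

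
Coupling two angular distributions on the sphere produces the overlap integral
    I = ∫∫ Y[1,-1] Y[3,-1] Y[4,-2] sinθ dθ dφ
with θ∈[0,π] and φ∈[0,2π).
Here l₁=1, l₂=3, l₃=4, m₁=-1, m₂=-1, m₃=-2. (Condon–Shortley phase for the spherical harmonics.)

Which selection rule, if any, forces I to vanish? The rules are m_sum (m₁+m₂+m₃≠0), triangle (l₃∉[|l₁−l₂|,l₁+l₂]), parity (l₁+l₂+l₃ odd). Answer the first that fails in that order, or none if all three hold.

m_sum

Σmᵢ = -4  ✗
l₃∈[|l₁−l₂|,l₁+l₂]=[2,4], have l₃=4
Σlᵢ = 8 ⇒ even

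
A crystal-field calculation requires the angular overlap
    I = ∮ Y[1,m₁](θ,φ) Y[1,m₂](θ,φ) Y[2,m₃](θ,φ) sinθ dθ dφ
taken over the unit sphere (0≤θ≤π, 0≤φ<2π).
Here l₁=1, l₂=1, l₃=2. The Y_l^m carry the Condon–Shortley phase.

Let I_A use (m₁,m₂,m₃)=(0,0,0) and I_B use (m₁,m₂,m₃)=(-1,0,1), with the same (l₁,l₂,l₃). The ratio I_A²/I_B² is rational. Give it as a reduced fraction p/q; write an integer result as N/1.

Shared (l₁,l₂,l₃)=(1,1,2): N and (l;000)² cancel in I_A²/I_B².
A: Δ = 0!·2!·2!/5! = 1/30; Racah Σ t=0..0: t=0:+1/1 = 1/1; ⇒ 3j(1 1 2; 0 0 0)² = 2/15, sgn +1
B: Δ = 0!·2!·2!/5! = 1/30; Racah Σ t=0..0: t=0:+1/2 = 1/2; ⇒ 3j(1 1 2; -1 0 1)² = 1/10, sgn -1
I_A²/I_B² = (2/15)/(1/10) = 4/3

4/3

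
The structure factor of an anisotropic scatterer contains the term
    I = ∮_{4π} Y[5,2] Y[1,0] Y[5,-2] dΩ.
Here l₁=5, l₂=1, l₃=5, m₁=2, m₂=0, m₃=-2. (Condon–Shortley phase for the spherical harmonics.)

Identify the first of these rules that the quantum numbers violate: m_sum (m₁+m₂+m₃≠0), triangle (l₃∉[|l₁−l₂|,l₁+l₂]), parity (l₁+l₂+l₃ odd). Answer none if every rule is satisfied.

parity

azimuthal sum: 2 + 0 − 2 = 0  ✓
4 ≤ 5 ≤ 6 (triangle on l)  ✓
L = 5 + 1 + 5 = 11 (odd)  ✗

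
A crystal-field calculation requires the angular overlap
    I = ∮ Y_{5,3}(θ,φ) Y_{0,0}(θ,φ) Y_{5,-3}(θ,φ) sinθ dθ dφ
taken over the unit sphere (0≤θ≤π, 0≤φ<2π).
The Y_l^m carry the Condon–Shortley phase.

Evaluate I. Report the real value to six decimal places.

-0.282095

Checks pass: Σm=0; 10 even; l₃=5∈[5,5].
(2·5+1)(2·0+1)(2·5+1) = 121
Δ: 0! 10! 0! / 11! → 1/11
sum: t=0:+1/14400 = 1/14400
3j²(5 0 5; 0 0 0) = Δ·Π!·Σ² = 1/11  (sign -1)
sum: t=0:+1/80640 = 1/80640
3j²(5 0 5; 3 0 -3) = Δ·Π!·Σ² = 1/11  (sign +1)
combine: 4πI² = 121·1/11·1/11 = 1/1
take √, sign -1: I = -0.28209479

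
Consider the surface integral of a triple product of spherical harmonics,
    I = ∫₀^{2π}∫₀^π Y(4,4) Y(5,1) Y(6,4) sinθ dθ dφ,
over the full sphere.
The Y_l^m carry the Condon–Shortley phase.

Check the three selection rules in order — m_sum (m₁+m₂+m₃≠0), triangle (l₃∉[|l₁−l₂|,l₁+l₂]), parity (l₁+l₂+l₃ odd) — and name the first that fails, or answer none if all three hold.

m₁+m₂+m₃ = 4 + 1 + 4 = 9  ✗
triangle: |4−5|=1 ≤ l₃=6 ≤ 4+5=9
parity: l₁+l₂+l₃ = 15 is odd

m_sum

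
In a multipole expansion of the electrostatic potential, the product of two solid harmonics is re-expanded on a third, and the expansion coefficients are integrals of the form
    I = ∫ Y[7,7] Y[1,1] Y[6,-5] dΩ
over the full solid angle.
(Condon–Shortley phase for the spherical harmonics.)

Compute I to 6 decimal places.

Σmᵢ = 3 ≠ 0, so the φ-integral vanishes; I = 0

0.000000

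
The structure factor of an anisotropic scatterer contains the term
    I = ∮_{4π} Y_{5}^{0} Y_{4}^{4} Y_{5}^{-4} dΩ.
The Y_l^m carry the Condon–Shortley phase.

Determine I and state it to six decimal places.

0.130198

m-sum 0 ✓  L=14 even ✓  1≤5≤9 ✓
Π(2lᵢ+1) = 11×9×11 = 1089
triangle coeff Δ(5,4,5) = 1/3153150
Σ_t [0,4]: t=0:+1/69120 t=1:−1/1728 t=2:+1/576 t=3:−1/1728 t=4:+1/69120 = 7/11520
(3j)²=2/143 [(5 4 5; 0 0 0)], sign=-1
Σ_t [4,4]: t=4:+1/69120 = 1/69120
(3j)²=2/143 [(5 4 5; 0 4 -4)], sign=-1
⇒ 4πI² = 36/169
I = (+1)√(36/169/(4π)) = 0.13019760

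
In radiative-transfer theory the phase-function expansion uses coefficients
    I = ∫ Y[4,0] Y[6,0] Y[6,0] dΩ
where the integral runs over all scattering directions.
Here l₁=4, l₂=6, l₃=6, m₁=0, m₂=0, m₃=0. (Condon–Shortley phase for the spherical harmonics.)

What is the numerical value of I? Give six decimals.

0.126716

Rules hold: Σm=0, L=16 even, 2≤6≤10.
N = 9·13·13 = 1521
Δ = 4!·4!·8!/17! = 1/15315300
Racah Σ t=0..4: t=0:+1/829440 t=1:−1/25920 t=2:+1/9216 t=3:−1/25920 t=4:+1/829440 = 7/207360
⇒ 3j(4 6 6; 0 0 0)² = 28/2431, sgn +1
(m-triple is (0,0,0) — same symbol as above.)
4πI² = N·(3j₀)²·(3jₘ)² = 7056/34969
I = +1·√(0.201779/4π) = 0.12671638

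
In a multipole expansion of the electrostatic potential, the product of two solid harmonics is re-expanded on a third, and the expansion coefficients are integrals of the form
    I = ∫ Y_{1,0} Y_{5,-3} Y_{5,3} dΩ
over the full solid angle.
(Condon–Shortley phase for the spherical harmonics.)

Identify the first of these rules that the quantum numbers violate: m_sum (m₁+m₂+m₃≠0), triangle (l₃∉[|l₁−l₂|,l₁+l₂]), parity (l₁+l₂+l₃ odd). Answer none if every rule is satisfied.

Σmᵢ = 0  ✓
l₃∈[|l₁−l₂|,l₁+l₂]=[4,6], have l₃=5  ✓
Σlᵢ = 11 ⇒ odd  ✗

parity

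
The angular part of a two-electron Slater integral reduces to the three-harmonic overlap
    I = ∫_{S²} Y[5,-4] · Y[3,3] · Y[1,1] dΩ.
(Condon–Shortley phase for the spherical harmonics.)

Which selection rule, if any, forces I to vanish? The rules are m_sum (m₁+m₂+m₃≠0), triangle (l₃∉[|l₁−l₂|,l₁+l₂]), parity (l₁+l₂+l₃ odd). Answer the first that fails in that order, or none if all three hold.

Σmᵢ = 0  ✓
l₃∈[|l₁−l₂|,l₁+l₂]=[2,8], have l₃=1  ✗
Σlᵢ = 9 ⇒ odd

triangle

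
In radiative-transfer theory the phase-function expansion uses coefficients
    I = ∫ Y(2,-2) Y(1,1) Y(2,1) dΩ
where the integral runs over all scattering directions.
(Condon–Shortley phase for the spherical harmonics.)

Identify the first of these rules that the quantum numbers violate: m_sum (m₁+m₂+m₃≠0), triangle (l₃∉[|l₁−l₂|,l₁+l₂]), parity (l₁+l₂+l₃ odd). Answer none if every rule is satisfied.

parity

azimuthal sum: -2 + 1 + 1 = 0  ✓
1 ≤ 2 ≤ 3 (triangle on l)  ✓
L = 2 + 1 + 2 = 5 (odd)  ✗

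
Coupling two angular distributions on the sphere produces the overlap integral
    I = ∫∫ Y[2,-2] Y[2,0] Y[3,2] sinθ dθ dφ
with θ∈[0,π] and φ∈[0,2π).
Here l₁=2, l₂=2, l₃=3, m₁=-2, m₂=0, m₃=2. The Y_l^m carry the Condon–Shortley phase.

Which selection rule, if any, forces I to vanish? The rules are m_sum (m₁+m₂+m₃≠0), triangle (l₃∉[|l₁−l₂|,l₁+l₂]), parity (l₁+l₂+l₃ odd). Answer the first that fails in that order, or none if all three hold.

parity

azimuthal sum: -2 + 0 + 2 = 0  ✓
0 ≤ 3 ≤ 4 (triangle on l)  ✓
L = 2 + 2 + 3 = 7 (odd)  ✗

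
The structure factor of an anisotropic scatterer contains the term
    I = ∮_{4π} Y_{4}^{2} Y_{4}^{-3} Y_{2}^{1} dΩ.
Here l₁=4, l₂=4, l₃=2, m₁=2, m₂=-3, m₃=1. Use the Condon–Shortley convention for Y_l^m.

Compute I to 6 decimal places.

Rules hold: Σm=0, L=10 even, 0≤2≤8.
N = 9·9·5 = 405
Δ = 6!·2!·2!/11! = 1/13860
Racah Σ t=2..4: t=2:+1/192 t=3:−1/36 t=4:+1/192 = -5/288
⇒ 3j(4 4 2; 0 0 0)² = 20/693, sgn -1
Racah Σ t=0..1: t=0:+1/1440 t=1:−1/240 = -1/288
⇒ 3j(4 4 2; 2 -3 1)² = 5/132, sgn +1
4πI² = N·(3j₀)²·(3jₘ)² = 375/847
I = -1·√(0.442739/4π) = -0.18770204

-0.187702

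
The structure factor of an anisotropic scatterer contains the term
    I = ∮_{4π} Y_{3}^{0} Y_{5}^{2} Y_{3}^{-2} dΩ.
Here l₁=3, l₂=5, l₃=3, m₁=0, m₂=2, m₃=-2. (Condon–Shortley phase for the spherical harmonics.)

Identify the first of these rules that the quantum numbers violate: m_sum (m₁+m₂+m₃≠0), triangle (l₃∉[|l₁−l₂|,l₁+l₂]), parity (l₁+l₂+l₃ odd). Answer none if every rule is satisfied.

parity

Σmᵢ = 0  ✓
l₃∈[|l₁−l₂|,l₁+l₂]=[2,8], have l₃=3  ✓
Σlᵢ = 11 ⇒ odd  ✗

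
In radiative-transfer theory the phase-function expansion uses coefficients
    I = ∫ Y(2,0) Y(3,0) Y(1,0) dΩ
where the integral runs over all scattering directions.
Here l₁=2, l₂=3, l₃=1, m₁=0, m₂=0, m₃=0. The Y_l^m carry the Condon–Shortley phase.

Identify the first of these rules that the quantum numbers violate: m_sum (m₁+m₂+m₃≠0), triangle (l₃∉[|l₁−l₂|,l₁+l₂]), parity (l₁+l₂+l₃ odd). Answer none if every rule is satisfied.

none

azimuthal sum: 0 + 0 + 0 = 0  ✓
1 ≤ 1 ≤ 5 (triangle on l)  ✓
L = 2 + 3 + 1 = 6 (even)  ✓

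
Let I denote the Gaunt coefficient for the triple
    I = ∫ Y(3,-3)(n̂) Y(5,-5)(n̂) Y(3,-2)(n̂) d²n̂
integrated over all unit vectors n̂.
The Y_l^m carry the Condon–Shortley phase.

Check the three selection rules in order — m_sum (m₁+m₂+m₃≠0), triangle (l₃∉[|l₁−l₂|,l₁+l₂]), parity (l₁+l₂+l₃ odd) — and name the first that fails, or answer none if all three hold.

Σmᵢ = -10  ✗
l₃∈[|l₁−l₂|,l₁+l₂]=[2,8], have l₃=3
Σlᵢ = 11 ⇒ odd

m_sum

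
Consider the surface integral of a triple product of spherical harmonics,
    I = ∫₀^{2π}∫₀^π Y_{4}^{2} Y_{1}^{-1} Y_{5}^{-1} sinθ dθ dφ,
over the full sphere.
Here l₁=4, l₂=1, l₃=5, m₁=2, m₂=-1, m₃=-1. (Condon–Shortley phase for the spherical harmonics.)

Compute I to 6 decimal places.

-0.120286

Checks pass: Σm=0; 10 even; l₃=5∈[3,5].
(2·4+1)(2·1+1)(2·5+1) = 297
Δ: 0! 8! 2! / 11! → 1/495
sum: t=0:+1/576 = 1/576
3j²(4 1 5; 0 0 0) = Δ·Π!·Σ² = 5/99  (sign -1)
sum: t=0:+1/2880 = 1/2880
3j²(4 1 5; 2 -1 -1) = Δ·Π!·Σ² = 2/165  (sign +1)
combine: 4πI² = 297·5/99·2/165 = 2/11
take √, sign -1: I = -0.12028562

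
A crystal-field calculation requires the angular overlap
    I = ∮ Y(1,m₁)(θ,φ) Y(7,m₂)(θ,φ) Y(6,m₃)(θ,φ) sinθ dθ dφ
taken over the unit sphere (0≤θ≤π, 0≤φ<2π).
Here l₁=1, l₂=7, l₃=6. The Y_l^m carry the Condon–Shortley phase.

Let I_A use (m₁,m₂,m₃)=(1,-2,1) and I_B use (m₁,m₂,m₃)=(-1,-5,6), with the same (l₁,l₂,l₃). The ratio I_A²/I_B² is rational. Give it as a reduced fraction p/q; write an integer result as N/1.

Same 1,7,6: normalisation and zero-m 3j drop out of the ratio.
A: Δ: 2! 0! 12! / 15! → 1/1365; sum: t=0:+1/1209600 = 1/1209600; 3j²(1 7 6; 1 -2 1) = Δ·Π!·Σ² = 12/455  (sign -1)
B: Δ: 2! 0! 12! / 15! → 1/1365; sum: t=2:+1/958003200 = 1/958003200; 3j²(1 7 6; -1 -5 6) = Δ·Π!·Σ² = 1/1365  (sign +1)
I_A²/I_B² = (12/455)/(1/1365) = 36/1

36/1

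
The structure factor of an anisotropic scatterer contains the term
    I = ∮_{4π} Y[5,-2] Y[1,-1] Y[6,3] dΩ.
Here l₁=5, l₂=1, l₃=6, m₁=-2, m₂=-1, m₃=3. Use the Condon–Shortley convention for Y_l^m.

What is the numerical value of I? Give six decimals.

Rules hold: Σm=0, L=12 even, 4≤6≤6.
N = 11·3·13 = 429
Δ = 0!·10!·2!/13! = 1/858
Racah Σ t=0..0: t=0:+1/14400 = 1/14400
⇒ 3j(5 1 6; 0 0 0)² = 6/143, sgn +1
Racah Σ t=0..0: t=0:+1/60480 = 1/60480
⇒ 3j(5 1 6; -2 -1 3)² = 6/143, sgn -1
4πI² = N·(3j₀)²·(3jₘ)² = 108/143
I = -1·√(0.755245/4π) = -0.24515397

-0.245154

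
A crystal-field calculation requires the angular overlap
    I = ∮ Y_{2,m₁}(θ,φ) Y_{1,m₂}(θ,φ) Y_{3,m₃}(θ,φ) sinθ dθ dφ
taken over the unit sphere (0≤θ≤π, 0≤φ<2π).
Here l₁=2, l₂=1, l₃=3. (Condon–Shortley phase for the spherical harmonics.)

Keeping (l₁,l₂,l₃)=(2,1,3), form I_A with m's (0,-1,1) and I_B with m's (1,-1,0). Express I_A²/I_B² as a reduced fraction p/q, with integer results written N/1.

2/1

Same 2,1,3: normalisation and zero-m 3j drop out of the ratio.
A: Δ: 0! 4! 2! / 7! → 1/105; sum: t=0:+1/8 = 1/8; 3j²(2 1 3; 0 -1 1) = Δ·Π!·Σ² = 2/35  (sign +1)
B: Δ: 0! 4! 2! / 7! → 1/105; sum: t=0:+1/12 = 1/12; 3j²(2 1 3; 1 -1 0) = Δ·Π!·Σ² = 1/35  (sign -1)
I_A²/I_B² = (2/35)/(1/35) = 2/1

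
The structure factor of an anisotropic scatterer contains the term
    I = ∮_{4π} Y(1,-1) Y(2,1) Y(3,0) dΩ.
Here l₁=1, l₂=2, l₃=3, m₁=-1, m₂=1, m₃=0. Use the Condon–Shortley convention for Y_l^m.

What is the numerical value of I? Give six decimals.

Checks pass: Σm=0; 6 even; l₃=3∈[1,3].
(2·1+1)(2·2+1)(2·3+1) = 105
Δ: 0! 2! 4! / 7! → 1/105
sum: t=0:+1/4 = 1/4
3j²(1 2 3; 0 0 0) = Δ·Π!·Σ² = 3/35  (sign -1)
sum: t=0:+1/12 = 1/12
3j²(1 2 3; -1 1 0) = Δ·Π!·Σ² = 1/35  (sign -1)
combine: 4πI² = 105·3/35·1/35 = 9/35
take √, sign +1: I = 0.14304817

0.143048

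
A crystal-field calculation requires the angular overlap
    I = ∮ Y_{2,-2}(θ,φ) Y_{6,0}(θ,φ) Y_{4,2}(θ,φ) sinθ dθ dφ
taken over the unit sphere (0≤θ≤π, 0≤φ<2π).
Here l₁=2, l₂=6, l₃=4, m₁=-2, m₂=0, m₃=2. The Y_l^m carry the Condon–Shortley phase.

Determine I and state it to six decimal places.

0.061597

Rules hold: Σm=0, L=12 even, 4≤4≤8.
N = 5·13·9 = 585
Δ = 4!·0!·8!/13! = 1/6435
Racah Σ t=2..2: t=2:+1/2304 = 1/2304
⇒ 3j(2 6 4; 0 0 0)² = 5/143, sgn +1
Racah Σ t=4..4: t=4:+1/34560 = 1/34560
⇒ 3j(2 6 4; -2 0 2)² = 1/429, sgn +1
4πI² = N·(3j₀)²·(3jₘ)² = 75/1573
I = +1·√(0.0476796/4π) = 0.06159725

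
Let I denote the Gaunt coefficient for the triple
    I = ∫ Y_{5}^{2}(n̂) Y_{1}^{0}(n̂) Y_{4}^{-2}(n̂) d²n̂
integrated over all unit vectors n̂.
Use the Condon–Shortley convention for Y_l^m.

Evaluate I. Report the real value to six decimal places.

Checks pass: Σm=0; 10 even; l₃=4∈[4,6].
(2·5+1)(2·1+1)(2·4+1) = 297
Δ: 2! 8! 0! / 11! → 1/495
sum: t=1:−1/576 = -1/576
3j²(5 1 4; 0 0 0) = Δ·Π!·Σ² = 5/99  (sign -1)
sum: t=1:−1/1440 = -1/1440
3j²(5 1 4; 2 0 -2) = Δ·Π!·Σ² = 7/165  (sign -1)
combine: 4πI² = 297·5/99·7/165 = 7/11
take √, sign +1: I = 0.22503380

0.225034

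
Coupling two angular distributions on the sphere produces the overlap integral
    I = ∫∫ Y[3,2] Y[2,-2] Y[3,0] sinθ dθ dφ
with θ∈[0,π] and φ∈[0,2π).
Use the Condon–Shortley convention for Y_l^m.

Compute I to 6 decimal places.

Checks pass: Σm=0; 8 even; l₃=3∈[1,5].
(2·3+1)(2·2+1)(2·3+1) = 245
Δ: 2! 4! 2! / 9! → 1/3780
sum: t=0:+1/24 t=1:−1/4 t=2:+1/24 = -1/6
3j²(3 2 3; 0 0 0) = Δ·Π!·Σ² = 4/105  (sign +1)
sum: t=0:+1/24 = 1/24
3j²(3 2 3; 2 -2 0) = Δ·Π!·Σ² = 1/21  (sign -1)
combine: 4πI² = 245·4/105·1/21 = 4/9
take √, sign -1: I = -0.18806319

-0.188063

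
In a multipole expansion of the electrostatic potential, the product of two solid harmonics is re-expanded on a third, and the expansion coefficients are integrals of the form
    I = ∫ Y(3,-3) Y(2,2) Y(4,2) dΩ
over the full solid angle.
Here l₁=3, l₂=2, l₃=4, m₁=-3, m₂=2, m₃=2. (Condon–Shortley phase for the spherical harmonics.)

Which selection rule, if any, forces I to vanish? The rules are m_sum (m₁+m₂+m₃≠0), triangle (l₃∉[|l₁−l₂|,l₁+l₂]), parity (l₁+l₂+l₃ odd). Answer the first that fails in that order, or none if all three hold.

m_sum

m₁+m₂+m₃ = -3 + 2 + 2 = 1  ✗
triangle: |3−2|=1 ≤ l₃=4 ≤ 3+2=5
parity: l₁+l₂+l₃ = 9 is odd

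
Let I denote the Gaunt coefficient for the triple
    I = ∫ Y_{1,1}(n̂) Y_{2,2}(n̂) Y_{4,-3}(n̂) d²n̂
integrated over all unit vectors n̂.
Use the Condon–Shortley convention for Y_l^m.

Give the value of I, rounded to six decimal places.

|1−2|≤4≤1+2 violated ⇒ I = 0

0.000000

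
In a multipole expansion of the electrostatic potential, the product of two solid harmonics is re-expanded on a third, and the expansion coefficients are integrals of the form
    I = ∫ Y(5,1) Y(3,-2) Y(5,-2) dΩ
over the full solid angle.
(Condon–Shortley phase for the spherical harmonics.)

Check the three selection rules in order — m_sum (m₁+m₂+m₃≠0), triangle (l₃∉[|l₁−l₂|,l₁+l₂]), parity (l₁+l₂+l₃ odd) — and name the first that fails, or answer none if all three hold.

m_sum

m₁+m₂+m₃ = 1 − 2 − 2 = -3  ✗
triangle: |5−3|=2 ≤ l₃=5 ≤ 5+3=8
parity: l₁+l₂+l₃ = 13 is odd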